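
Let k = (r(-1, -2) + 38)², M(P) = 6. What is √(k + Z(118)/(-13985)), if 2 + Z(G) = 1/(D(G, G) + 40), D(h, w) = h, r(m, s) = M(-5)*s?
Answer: √132021874327114/441926 ≈ 26.000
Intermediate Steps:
r(m, s) = 6*s
Z(G) = -2 + 1/(40 + G) (Z(G) = -2 + 1/(G + 40) = -2 + 1/(40 + G))
k = 676 (k = (6*(-2) + 38)² = (-12 + 38)² = 26² = 676)
√(k + Z(118)/(-13985)) = √(676 + ((-79 - 2*118)/(40 + 118))/(-13985)) = √(676 + ((-79 - 236)/158)*(-1/13985)) = √(676 + ((1/158)*(-315))*(-1/13985)) = √(676 - 315/158*(-1/13985)) = √(676 + 63/441926) = √(298742039/441926) = √132021874327114/441926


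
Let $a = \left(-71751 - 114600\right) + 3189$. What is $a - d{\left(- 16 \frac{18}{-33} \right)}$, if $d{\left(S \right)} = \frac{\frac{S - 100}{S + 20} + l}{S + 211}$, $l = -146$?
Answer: $- \frac{34973372131}{190943} \approx -1.8316 \cdot 10^{5}$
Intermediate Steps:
$d{\left(S \right)} = \frac{-146 + \frac{-100 + S}{20 + S}}{211 + S}$ ($d{\left(S \right)} = \frac{\frac{S - 100}{S + 20} - 146}{S + 211} = \frac{\frac{-100 + S}{20 + S} - 146}{211 + S} = \frac{-146 + \frac{-100 + S}{20 + S}}{211 + S}$)
$a = -183162$ ($a = -186351 + 3189 = -183162$)
$a - d{\left(- 16 \frac{18}{-33} \right)} = -183162 - \frac{5 \left(-604 - 29 \left(- 16 \frac{18}{-33}\right)\right)}{4220 + \left(- 16 \frac{18}{-33}\right)^{2} + 231 \left(- 16 \frac{18}{-33}\right)} = -183162 - \frac{5 \left(-604 - 29 \left(- 16 \cdot 18 \left(- \frac{1}{33}\right)\right)\right)}{4220 + \left(- 16 \cdot 18 \left(- \frac{1}{33}\right)\right)^{2} + 231 \left(- 16 \cdot 18 \left(- \frac{1}{33}\right)\right)} = -183162 - \frac{5 \left(-604 - 29 \left(\left(-16\right) \left(- \frac{6}{11}\right)\right)\right)}{4220 + \left(\left(-16\right) \left(- \frac{6}{11}\right)\right)^{2} + 231 \left(\left(-16\right) \left(- \frac{6}{11}\right)\right)} = -183162 - \frac{5 \left(-604 - \frac{2784}{11}\right)}{4220 + \left(\frac{96}{11}\right)^{2} + 231 \cdot \frac{96}{11}} = -183162 - \frac{5 \left(-604 - \frac{2784}{11}\right)}{4220 + \frac{9216}{121} + 2016} = -183162 - 5 \frac{1}{\frac{763772}{121}} \left(- \frac{9428}{11}\right) = -183162 - 5 \cdot \frac{121}{763772} \left(- \frac{9428}{11}\right) = -183162 - - \frac{129635}{190943} = -183162 + \frac{129635}{190943} = - \frac{34973372131}{190943}$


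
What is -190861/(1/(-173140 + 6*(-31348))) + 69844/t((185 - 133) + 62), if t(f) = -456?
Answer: 413666022929/6 ≈ 6.8944e+10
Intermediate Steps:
-190861/(1/(-173140 + 6*(-31348))) + 69844/t((185 - 133) + 62) = -190861/(1/(-173140 + 6*(-31348))) + 69844/(-456) = -190861/(1/(-173140 - 188088)) + 69844*(-1/456) = -190861/(1/(-361228)) - 919/6 = -190861/(-1/361228) - 919/6 = -190861*(-361228) - 919/6 = 68944337308 - 919/6 = 413666022929/6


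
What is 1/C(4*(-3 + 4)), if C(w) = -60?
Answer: -1/60 ≈ -0.016667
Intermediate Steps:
1/C(4*(-3 + 4)) = 1/(-60) = -1/60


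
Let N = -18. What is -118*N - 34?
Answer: 2090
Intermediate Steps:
-118*N - 34 = -118*(-18) - 34 = 2124 - 34 = 2090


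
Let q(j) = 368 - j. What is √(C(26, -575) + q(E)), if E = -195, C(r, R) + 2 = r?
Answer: √587 ≈ 24.228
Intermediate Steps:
C(r, R) = -2 + r
√(C(26, -575) + q(E)) = √((-2 + 26) + (368 - 1*(-195))) = √(24 + (368 + 195)) = √(24 + 563) = √587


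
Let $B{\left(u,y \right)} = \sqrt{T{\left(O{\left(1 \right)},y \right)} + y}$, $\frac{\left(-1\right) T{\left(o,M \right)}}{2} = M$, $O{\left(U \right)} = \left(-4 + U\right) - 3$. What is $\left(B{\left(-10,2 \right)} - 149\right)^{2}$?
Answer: $\left(149 - i \sqrt{2}\right)^{2} \approx 22199.0 - 421.4 i$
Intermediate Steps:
$O{\left(U \right)} = -7 + U$
$T{\left(o,M \right)} = - 2 M$
$B{\left(u,y \right)} = \sqrt{- y}$ ($B{\left(u,y \right)} = \sqrt{- 2 y + y} = \sqrt{- y}$)
$\left(B{\left(-10,2 \right)} - 149\right)^{2} = \left(\sqrt{\left(-1\right) 2} - 149\right)^{2} = \left(\sqrt{-2} - 149\right)^{2} = \left(i \sqrt{2} - 149\right)^{2} = \left(-149 + i \sqrt{2}\right)^{2}$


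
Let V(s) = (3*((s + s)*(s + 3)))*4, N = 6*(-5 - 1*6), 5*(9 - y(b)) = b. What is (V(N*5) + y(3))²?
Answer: 167682868374564/25 ≈ 6.7073e+12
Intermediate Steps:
y(b) = 9 - b/5
N = -66 (N = 6*(-5 - 6) = 6*(-11) = -66)
V(s) = 24*s*(3 + s) (V(s) = (3*((2*s)*(3 + s)))*4 = (3*(2*s*(3 + s)))*4 = (6*s*(3 + s))*4 = 24*s*(3 + s))
(V(N*5) + y(3))² = (24*(-66*5)*(3 - 66*5) + (9 - ⅕*3))² = (24*(-330)*(3 - 330) + (9 - ⅗))² = (24*(-330)*(-327) + 42/5)² = (2589840 + 42/5)² = (12949242/5)² = 167682868374564/25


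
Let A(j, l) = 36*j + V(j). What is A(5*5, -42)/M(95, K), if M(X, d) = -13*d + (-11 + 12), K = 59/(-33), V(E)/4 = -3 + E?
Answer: 8151/200 ≈ 40.755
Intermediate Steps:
V(E) = -12 + 4*E (V(E) = 4*(-3 + E) = -12 + 4*E)
A(j, l) = -12 + 40*j (A(j, l) = 36*j + (-12 + 4*j) = -12 + 40*j)
K = -59/33 (K = 59*(-1/33) = -59/33 ≈ -1.7879)
M(X, d) = 1 - 13*d (M(X, d) = -13*d + 1 = 1 - 13*d)
A(5*5, -42)/M(95, K) = (-12 + 40*(5*5))/(1 - 13*(-59/33)) = (-12 + 40*25)/(1 + 767/33) = (-12 + 1000)/(800/33) = 988*(33/800) = 8151/200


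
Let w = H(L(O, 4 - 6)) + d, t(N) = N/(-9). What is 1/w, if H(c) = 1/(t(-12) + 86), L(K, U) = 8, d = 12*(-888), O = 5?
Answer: -262/2791869 ≈ -9.3844e-5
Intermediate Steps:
d = -10656
t(N) = -N/9 (t(N) = N*(-1/9) = -N/9)
H(c) = 3/262 (H(c) = 1/(-1/9*(-12) + 86) = 1/(4/3 + 86) = 1/(262/3) = 3/262)
w = -2791869/262 (w = 3/262 - 10656 = -2791869/262 ≈ -10656.)
1/w = 1/(-2791869/262) = -262/2791869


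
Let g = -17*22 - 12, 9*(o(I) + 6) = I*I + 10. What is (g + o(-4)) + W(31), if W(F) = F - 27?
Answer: -3466/9 ≈ -385.11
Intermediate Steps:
o(I) = -44/9 + I²/9 (o(I) = -6 + (I*I + 10)/9 = -6 + (I² + 10)/9 = -6 + (10 + I²)/9 = -6 + (10/9 + I²/9) = -44/9 + I²/9)
W(F) = -27 + F
g = -386 (g = -374 - 12 = -386)
(g + o(-4)) + W(31) = (-386 + (-44/9 + (⅑)*(-4)²)) + (-27 + 31) = (-386 + (-44/9 + (⅑)*16)) + 4 = (-386 + (-44/9 + 16/9)) + 4 = (-386 - 28/9) + 4 = -3502/9 + 4 = -3466/9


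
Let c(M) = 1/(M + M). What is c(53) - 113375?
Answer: -12017749/106 ≈ -1.1338e+5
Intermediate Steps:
c(M) = 1/(2*M)
c(53) - 113375 = (1/2)/53 - 113375 = (1/2)*(1/53) - 113375 = 1/106 - 113375 = -12017749/106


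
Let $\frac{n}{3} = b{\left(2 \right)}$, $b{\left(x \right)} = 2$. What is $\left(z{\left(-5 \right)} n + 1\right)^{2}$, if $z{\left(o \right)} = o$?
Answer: $841$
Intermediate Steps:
$n = 6$ ($n = 3 \cdot 2 = 6$)
$\left(z{\left(-5 \right)} n + 1\right)^{2} = \left(\left(-5\right) 6 + 1\right)^{2} = \left(-30 + 1\right)^{2} = \left(-29\right)^{2} = 841$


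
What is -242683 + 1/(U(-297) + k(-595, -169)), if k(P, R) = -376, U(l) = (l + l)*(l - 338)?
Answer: -91446351961/376814 ≈ -2.4268e+5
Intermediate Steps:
U(l) = 2*l*(-338 + l) (U(l) = (2*l)*(-338 + l) = 2*l*(-338 + l))
-242683 + 1/(U(-297) + k(-595, -169)) = -242683 + 1/(2*(-297)*(-338 - 297) - 376) = -242683 + 1/(2*(-297)*(-635) - 376) = -242683 + 1/(377190 - 376) = -242683 + 1/376814 = -91446351961/376814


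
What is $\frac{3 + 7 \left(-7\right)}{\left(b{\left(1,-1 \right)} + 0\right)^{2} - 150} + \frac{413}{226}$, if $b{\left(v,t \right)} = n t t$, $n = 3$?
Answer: $\frac{68629}{31866} \approx 2.1537$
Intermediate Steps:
$b{\left(v,t \right)} = 3 t^{2}$ ($b{\left(v,t \right)} = 3 t t = 3 t^{2}$)
$\frac{3 + 7 \left(-7\right)}{\left(b{\left(1,-1 \right)} + 0\right)^{2} - 150} + \frac{413}{226} = \frac{3 + 7 \left(-7\right)}{\left(3 \left(-1\right)^{2} + 0\right)^{2} - 150} + \frac{413}{226} = \frac{3 - 49}{\left(3 \cdot 1 + 0\right)^{2} - 150} + 413 \cdot \frac{1}{226} = - \frac{46}{\left(3 + 0\right)^{2} - 150} + \frac{413}{226} = - \frac{46}{3^{2} - 150} + \frac{413}{226} = - \frac{46}{9 - 150} + \frac{413}{226} = - \frac{46}{-141} + \frac{413}{226} = \left(-46\right) \left(- \frac{1}{141}\right) + \frac{413}{226} = \frac{46}{141} + \frac{413}{226} = \frac{68629}{31866}$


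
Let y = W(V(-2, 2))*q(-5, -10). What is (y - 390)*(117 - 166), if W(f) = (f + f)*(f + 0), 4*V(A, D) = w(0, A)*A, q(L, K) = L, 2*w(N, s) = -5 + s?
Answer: 164885/8 ≈ 20611.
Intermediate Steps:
w(N, s) = -5/2 + s/2 (w(N, s) = (-5 + s)/2 = -5/2 + s/2)
V(A, D) = A*(-5/2 + A/2)/4 (V(A, D) = ((-5/2 + A/2)*A)/4 = (A*(-5/2 + A/2))/4 = A*(-5/2 + A/2)/4)
W(f) = 2*f² (W(f) = (2*f)*f = 2*f²)
y = -245/8 (y = (2*((⅛)*(-2)*(-5 - 2))²)*(-5) = (2*((⅛)*(-2)*(-7))²)*(-5) = (2*(7/4)²)*(-5) = (2*(49/16))*(-5) = (49/8)*(-5) = -245/8 ≈ -30.625)
(y - 390)*(117 - 166) = (-245/8 - 390)*(117 - 166) = -3365/8*(-49) = 164885/8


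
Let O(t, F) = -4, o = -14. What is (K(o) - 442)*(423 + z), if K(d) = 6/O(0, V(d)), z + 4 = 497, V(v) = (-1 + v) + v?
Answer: -406246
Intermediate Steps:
V(v) = -1 + 2*v
z = 493 (z = -4 + 497 = 493)
K(d) = -3/2 (K(d) = 6/(-4) = 6*(-1/4) = -3/2)
(K(o) - 442)*(423 + z) = (-3/2 - 442)*(423 + 493) = -887/2*916 = -406246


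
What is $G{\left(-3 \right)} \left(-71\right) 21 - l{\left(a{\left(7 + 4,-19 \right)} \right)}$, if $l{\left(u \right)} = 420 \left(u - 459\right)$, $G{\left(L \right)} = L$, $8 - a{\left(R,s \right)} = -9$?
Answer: $190113$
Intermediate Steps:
$a{\left(R,s \right)} = 17$ ($a{\left(R,s \right)} = 8 - -9 = 8 + 9 = 17$)
$l{\left(u \right)} = -192780 + 420 u$ ($l{\left(u \right)} = 420 \left(-459 + u\right) = -192780 + 420 u$)
$G{\left(-3 \right)} \left(-71\right) 21 - l{\left(a{\left(7 + 4,-19 \right)} \right)} = \left(-3\right) \left(-71\right) 21 - \left(-192780 + 420 \cdot 17\right) = 213 \cdot 21 - \left(-192780 + 7140\right) = 4473 - -185640 = 4473 + 185640 = 190113$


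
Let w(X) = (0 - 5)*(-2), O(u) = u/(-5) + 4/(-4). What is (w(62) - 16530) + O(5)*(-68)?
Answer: -16384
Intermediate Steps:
O(u) = -1 - u/5 (O(u) = u*(-1/5) + 4*(-1/4) = -u/5 - 1 = -1 - u/5)
w(X) = 10 (w(X) = -5*(-2) = 10)
(w(62) - 16530) + O(5)*(-68) = (10 - 16530) + (-1 - 1/5*5)*(-68) = -16520 + (-1 - 1)*(-68) = -16520 - 2*(-68) = -16520 + 136 = -16384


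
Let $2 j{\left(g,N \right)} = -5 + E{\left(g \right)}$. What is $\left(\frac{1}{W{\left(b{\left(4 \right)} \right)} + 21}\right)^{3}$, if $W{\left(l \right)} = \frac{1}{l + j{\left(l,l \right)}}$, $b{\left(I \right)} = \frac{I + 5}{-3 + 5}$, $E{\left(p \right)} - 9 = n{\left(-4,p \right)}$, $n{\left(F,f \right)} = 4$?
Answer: $\frac{4913}{46268279} \approx 0.00010619$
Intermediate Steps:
$E{\left(p \right)} = 13$ ($E{\left(p \right)} = 9 + 4 = 13$)
$j{\left(g,N \right)} = 4$ ($j{\left(g,N \right)} = \frac{-5 + 13}{2} = \frac{1}{2} \cdot 8 = 4$)
$b{\left(I \right)} = \frac{5}{2} + \frac{I}{2}$ ($b{\left(I \right)} = \frac{5 + I}{2} = \left(5 + I\right) \frac{1}{2} = \frac{5}{2} + \frac{I}{2}$)
$W{\left(l \right)} = \frac{1}{4 + l}$ ($W{\left(l \right)} = \frac{1}{l + 4} = \frac{1}{4 + l}$)
$\left(\frac{1}{W{\left(b{\left(4 \right)} \right)} + 21}\right)^{3} = \left(\frac{1}{\frac{1}{4 + \left(\frac{5}{2} + \frac{1}{2} \cdot 4\right)} + 21}\right)^{3} = \left(\frac{1}{\frac{1}{4 + \left(\frac{5}{2} + 2\right)} + 21}\right)^{3} = \left(\frac{1}{\frac{1}{4 + \frac{9}{2}} + 21}\right)^{3} = \left(\frac{1}{\frac{1}{\frac{17}{2}} + 21}\right)^{3} = \left(\frac{1}{\frac{2}{17} + 21}\right)^{3} = \left(\frac{1}{\frac{359}{17}}\right)^{3} = \left(\frac{17}{359}\right)^{3} = \frac{4913}{46268279}$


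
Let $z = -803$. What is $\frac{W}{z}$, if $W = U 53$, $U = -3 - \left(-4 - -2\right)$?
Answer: $\frac{53}{803} \approx 0.066002$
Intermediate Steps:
$U = -1$ ($U = -3 - \left(-4 + 2\right) = -3 - -2 = -3 + 2 = -1$)
$W = -53$ ($W = \left(-1\right) 53 = -53$)
$\frac{W}{z} = - \frac{53}{-803} = \left(-53\right) \left(- \frac{1}{803}\right) = \frac{53}{803}$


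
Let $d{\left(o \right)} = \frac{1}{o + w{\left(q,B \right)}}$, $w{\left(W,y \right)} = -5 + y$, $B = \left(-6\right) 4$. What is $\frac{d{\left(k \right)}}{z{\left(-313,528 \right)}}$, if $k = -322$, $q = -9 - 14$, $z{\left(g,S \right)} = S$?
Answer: $- \frac{1}{185328} \approx -5.3958 \cdot 10^{-6}$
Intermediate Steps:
$B = -24$
$q = -23$
$d{\left(o \right)} = \frac{1}{-29 + o}$ ($d{\left(o \right)} = \frac{1}{o - 29} = \frac{1}{-29 + o}$)
$\frac{d{\left(k \right)}}{z{\left(-313,528 \right)}} = \frac{1}{\left(-29 - 322\right) 528} = \frac{1}{-351} \cdot \frac{1}{528} = \left(- \frac{1}{351}\right) \frac{1}{528} = - \frac{1}{185328}$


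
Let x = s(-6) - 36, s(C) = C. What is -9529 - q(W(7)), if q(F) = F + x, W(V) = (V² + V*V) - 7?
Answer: -9578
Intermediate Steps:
W(V) = -7 + 2*V² (W(V) = (V² + V²) - 7 = 2*V² - 7 = -7 + 2*V²)
x = -42 (x = -6 - 36 = -42)
q(F) = -42 + F (q(F) = F - 42 = -42 + F)
-9529 - q(W(7)) = -9529 - (-42 + (-7 + 2*7²)) = -9529 - (-42 + (-7 + 2*49)) = -9529 - (-42 + (-7 + 98)) = -9529 - (-42 + 91) = -9529 - 1*49 = -9529 - 49 = -9578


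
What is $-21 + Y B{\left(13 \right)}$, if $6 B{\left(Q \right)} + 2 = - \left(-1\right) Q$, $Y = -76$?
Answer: $- \frac{481}{3} \approx -160.33$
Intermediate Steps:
$B{\left(Q \right)} = - \frac{1}{3} + \frac{Q}{6}$ ($B{\left(Q \right)} = - \frac{1}{3} + \frac{\left(-1\right) \left(- Q\right)}{6} = - \frac{1}{3} + \frac{Q}{6}$)
$-21 + Y B{\left(13 \right)} = -21 - 76 \left(- \frac{1}{3} + \frac{1}{6} \cdot 13\right) = -21 - 76 \left(- \frac{1}{3} + \frac{13}{6}\right) = -21 - \frac{418}{3} = - \frac{481}{3}$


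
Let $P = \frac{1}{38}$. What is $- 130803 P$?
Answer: $- \frac{130803}{38} \approx -3442.2$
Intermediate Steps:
$P = \frac{1}{38} \approx 0.026316$
$- 130803 P = \left(-130803\right) \frac{1}{38} = - \frac{130803}{38}$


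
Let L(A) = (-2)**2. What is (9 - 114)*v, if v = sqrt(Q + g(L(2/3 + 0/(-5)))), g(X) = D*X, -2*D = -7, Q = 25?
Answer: -105*sqrt(39) ≈ -655.72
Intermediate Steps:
D = 7/2 (D = -1/2*(-7) = 7/2 ≈ 3.5000)
L(A) = 4
g(X) = 7*X/2
v = sqrt(39) (v = sqrt(25 + (7/2)*4) = sqrt(25 + 14) = sqrt(39) ≈ 6.2450)
(9 - 114)*v = (9 - 114)*sqrt(39) = -105*sqrt(39)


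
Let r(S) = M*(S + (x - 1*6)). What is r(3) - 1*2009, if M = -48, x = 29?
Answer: -3257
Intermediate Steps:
r(S) = -1104 - 48*S (r(S) = -48*(S + (29 - 1*6)) = -48*(S + (29 - 6)) = -48*(S + 23) = -48*(23 + S) = -1104 - 48*S)
r(3) - 1*2009 = (-1104 - 48*3) - 1*2009 = (-1104 - 144) - 2009 = -1248 - 2009 = -3257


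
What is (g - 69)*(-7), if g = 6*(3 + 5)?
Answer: 147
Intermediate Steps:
g = 48 (g = 6*8 = 48)
(g - 69)*(-7) = (48 - 69)*(-7) = -21*(-7) = 147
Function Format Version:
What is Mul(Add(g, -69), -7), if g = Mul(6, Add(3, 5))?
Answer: 147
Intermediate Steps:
g = 48 (g = Mul(6, 8) = 48)
Mul(Add(g, -69), -7) = Mul(Add(48, -69), -7) = Mul(-21, -7) = 147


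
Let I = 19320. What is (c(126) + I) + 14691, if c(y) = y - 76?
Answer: 34061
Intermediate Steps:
c(y) = -76 + y
(c(126) + I) + 14691 = ((-76 + 126) + 19320) + 14691 = (50 + 19320) + 14691 = 19370 + 14691 = 34061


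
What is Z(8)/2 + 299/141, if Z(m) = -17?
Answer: -1799/282 ≈ -6.3794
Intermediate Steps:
Z(8)/2 + 299/141 = -17/2 + 299/141 = -1799/282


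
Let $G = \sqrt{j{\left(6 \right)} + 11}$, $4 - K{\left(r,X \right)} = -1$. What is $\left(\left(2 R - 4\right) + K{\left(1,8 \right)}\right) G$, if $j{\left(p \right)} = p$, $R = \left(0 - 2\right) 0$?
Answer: $\sqrt{17} \approx 4.1231$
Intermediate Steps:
$K{\left(r,X \right)} = 5$ ($K{\left(r,X \right)} = 4 - -1 = 4 + 1 = 5$)
$R = 0$ ($R = \left(-2\right) 0 = 0$)
$G = \sqrt{17}$ ($G = \sqrt{6 + 11} = \sqrt{17} \approx 4.1231$)
$\left(\left(2 R - 4\right) + K{\left(1,8 \right)}\right) G = \left(\left(2 \cdot 0 - 4\right) + 5\right) \sqrt{17} = \left(\left(0 - 4\right) + 5\right) \sqrt{17} = \left(-4 + 5\right) \sqrt{17} = 1 \sqrt{17} = \sqrt{17}$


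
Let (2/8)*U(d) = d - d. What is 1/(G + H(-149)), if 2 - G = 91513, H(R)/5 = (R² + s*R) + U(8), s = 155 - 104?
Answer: -1/18501 ≈ -5.4051e-5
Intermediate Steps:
U(d) = 0 (U(d) = 4*(d - d) = 4*0 = 0)
s = 51
H(R) = 5*R² + 255*R (H(R) = 5*((R² + 51*R) + 0) = 5*(R² + 51*R) = 5*R² + 255*R)
G = -91511 (G = 2 - 1*91513 = 2 - 91513 = -91511)
1/(G + H(-149)) = 1/(-91511 + 5*(-149)*(51 - 149)) = 1/(-91511 + 5*(-149)*(-98)) = 1/(-91511 + 73010) = 1/(-18501) = -1/18501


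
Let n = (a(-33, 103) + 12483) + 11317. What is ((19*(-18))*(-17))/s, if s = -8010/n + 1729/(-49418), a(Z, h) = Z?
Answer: -6828645361284/436931323 ≈ -15629.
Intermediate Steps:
n = 23767 (n = (-33 + 12483) + 11317 = 12450 + 11317 = 23767)
s = -436931323/1174517606 (s = -8010/23767 + 1729/(-49418) = -8010*1/23767 + 1729*(-1/49418) = -8010/23767 - 1729/49418 = -436931323/1174517606 ≈ -0.37201)
((19*(-18))*(-17))/s = ((19*(-18))*(-17))/(-436931323/1174517606) = -342*(-17)*(-1174517606/436931323) = 5814*(-1174517606/436931323) = -6828645361284/436931323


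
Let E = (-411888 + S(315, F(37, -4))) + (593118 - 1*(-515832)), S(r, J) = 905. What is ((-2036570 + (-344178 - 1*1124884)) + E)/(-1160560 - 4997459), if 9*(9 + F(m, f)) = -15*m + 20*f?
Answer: 401095/879717 ≈ 0.45594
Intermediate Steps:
F(m, f) = -9 - 5*m/3 + 20*f/9 (F(m, f) = -9 + (-15*m + 20*f)/9 = -9 + (-5*m/3 + 20*f/9) = -9 - 5*m/3 + 20*f/9)
E = 697967 (E = (-411888 + 905) + (593118 - 1*(-515832)) = -410983 + (593118 + 515832) = -410983 + 1108950 = 697967)
((-2036570 + (-344178 - 1*1124884)) + E)/(-1160560 - 4997459) = ((-2036570 + (-344178 - 1*1124884)) + 697967)/(-1160560 - 4997459) = ((-2036570 + (-344178 - 1124884)) + 697967)/(-6158019) = ((-2036570 - 1469062) + 697967)*(-1/6158019) = (-3505632 + 697967)*(-1/6158019) = -2807665*(-1/6158019) = 401095/879717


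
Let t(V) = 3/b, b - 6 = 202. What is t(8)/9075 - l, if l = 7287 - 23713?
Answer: 10335239201/629200 ≈ 16426.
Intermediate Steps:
b = 208 (b = 6 + 202 = 208)
l = -16426
t(V) = 3/208
t(8)/9075 - l = (3/208)/9075 - 1*(-16426) = (3/208)*(1/9075) + 16426 = 1/629200 + 16426 = 10335239201/629200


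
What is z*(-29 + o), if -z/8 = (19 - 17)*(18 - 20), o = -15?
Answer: -1408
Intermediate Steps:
z = 32 (z = -8*(19 - 17)*(18 - 20) = -16*(-2) = -8*(-4) = 32)
z*(-29 + o) = 32*(-29 - 15) = 32*(-44) = -1408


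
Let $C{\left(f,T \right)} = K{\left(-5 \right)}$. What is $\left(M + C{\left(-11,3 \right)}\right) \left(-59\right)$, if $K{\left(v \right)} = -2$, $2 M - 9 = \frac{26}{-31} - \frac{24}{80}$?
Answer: $- \frac{70623}{620} \approx -113.91$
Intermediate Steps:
$M = \frac{2437}{620}$ ($M = \frac{9}{2} + \frac{\frac{26}{-31} - \frac{24}{80}}{2} = \frac{9}{2} + \frac{26 \left(- \frac{1}{31}\right) - \frac{3}{10}}{2} = \frac{9}{2} + \frac{- \frac{26}{31} - \frac{3}{10}}{2} = \frac{9}{2} + \frac{1}{2} \left(- \frac{353}{310}\right) = \frac{9}{2} - \frac{353}{620} = \frac{2437}{620} \approx 3.9306$)
$C{\left(f,T \right)} = -2$
$\left(M + C{\left(-11,3 \right)}\right) \left(-59\right) = \left(\frac{2437}{620} - 2\right) \left(-59\right) = \frac{1197}{620} \left(-59\right) = - \frac{70623}{620}$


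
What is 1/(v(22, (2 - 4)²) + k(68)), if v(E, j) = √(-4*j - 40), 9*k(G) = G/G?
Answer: 9/4537 - 162*I*√14/4537 ≈ 0.0019837 - 0.1336*I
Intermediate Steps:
k(G) = ⅑ (k(G) = (G/G)/9 = (⅑)*1 = ⅑)
v(E, j) = √(-40 - 4*j)
1/(v(22, (2 - 4)²) + k(68)) = 1/(2*√(-10 - (2 - 4)²) + ⅑) = 1/(2*√(-10 - 1*(-2)²) + ⅑) = 1/(2*√(-10 - 1*4) + ⅑) = 1/(2*√(-10 - 4) + ⅑) = 1/(2*√(-14) + ⅑) = 1/(2*(I*√14) + ⅑) = 1/(2*I*√14 + ⅑) = 1/(⅑ + 2*I*√14)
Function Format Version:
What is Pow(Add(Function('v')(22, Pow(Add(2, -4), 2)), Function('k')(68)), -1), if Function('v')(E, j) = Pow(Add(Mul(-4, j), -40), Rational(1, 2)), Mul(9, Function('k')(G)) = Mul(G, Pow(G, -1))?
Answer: Add(Rational(9, 4537), Mul(Rational(-162, 4537), I, Pow(14, Rational(1, 2)))) ≈ Add(0.0019837, Mul(-0.13360, I))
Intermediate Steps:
Function('k')(G) = Rational(1, 9) (Function('k')(G) = Mul(Rational(1, 9), Mul(G, Pow(G, -1))) = Mul(Rational(1, 9), 1) = Rational(1, 9))
Function('v')(E, j) = Pow(Add(-40, Mul(-4, j)), Rational(1, 2))
Pow(Add(Function('v')(22, Pow(Add(2, -4), 2)), Function('k')(68)), -1) = Pow(Add(Mul(2, Pow(Add(-10, Mul(-1, Pow(Add(2, -4), 2))), Rational(1, 2))), Rational(1, 9)), -1) = Pow(Add(Mul(2, Pow(Add(-10, Mul(-1, Pow(-2, 2))), Rational(1, 2))), Rational(1, 9)), -1) = Pow(Add(Mul(2, Pow(Add(-10, Mul(-1, 4)), Rational(1, 2))), Rational(1, 9)), -1) = Pow(Add(Mul(2, Pow(Add(-10, -4), Rational(1, 2))), Rational(1, 9)), -1) = Pow(Add(Mul(2, Pow(-14, Rational(1, 2))), Rational(1, 9)), -1) = Pow(Add(Mul(2, Mul(I, Pow(14, Rational(1, 2)))), Rational(1, 9)), -1) = Pow(Add(Mul(2, I, Pow(14, Rational(1, 2))), Rational(1, 9)), -1) = Pow(Add(Rational(1, 9), Mul(2, I, Pow(14, Rational(1, 2)))), -1)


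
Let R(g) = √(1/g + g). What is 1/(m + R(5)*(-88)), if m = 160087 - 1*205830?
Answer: -228715/10461908901 + 88*√130/10461908901 ≈ -2.1766e-5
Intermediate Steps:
m = -45743 (m = 160087 - 205830 = -45743)
R(g) = √(g + 1/g)
1/(m + R(5)*(-88)) = 1/(-45743 + √(5 + 1/5)*(-88)) = 1/(-45743 + √(5 + ⅕)*(-88)) = 1/(-45743 + √(26/5)*(-88)) = 1/(-45743 + (√130/5)*(-88)) = 1/(-45743 - 88*√130/5)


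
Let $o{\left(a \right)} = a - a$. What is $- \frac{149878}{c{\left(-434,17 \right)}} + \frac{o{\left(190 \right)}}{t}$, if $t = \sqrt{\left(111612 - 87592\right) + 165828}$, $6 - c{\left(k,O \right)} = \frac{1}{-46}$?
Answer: $- \frac{6894388}{277} \approx -24890.0$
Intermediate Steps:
$o{\left(a \right)} = 0$
$c{\left(k,O \right)} = \frac{277}{46}$ ($c{\left(k,O \right)} = 6 - \frac{1}{-46} = 6 - - \frac{1}{46} = 6 + \frac{1}{46} = \frac{277}{46}$)
$t = 2 \sqrt{47462}$ ($t = \sqrt{\left(111612 - 87592\right) + 165828} = \sqrt{24020 + 165828} = \sqrt{189848} = 2 \sqrt{47462} \approx 435.72$)
$- \frac{149878}{c{\left(-434,17 \right)}} + \frac{o{\left(190 \right)}}{t} = - \frac{149878}{\frac{277}{46}} + \frac{0}{2 \sqrt{47462}} = \left(-149878\right) \frac{46}{277} + 0 \frac{\sqrt{47462}}{94924} = - \frac{6894388}{277} + 0 = - \frac{6894388}{277}$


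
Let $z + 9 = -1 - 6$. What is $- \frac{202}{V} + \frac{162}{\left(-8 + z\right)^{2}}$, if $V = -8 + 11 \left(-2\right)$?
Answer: $\frac{3367}{480} \approx 7.0146$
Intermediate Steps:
$V = -30$ ($V = -8 - 22 = -30$)
$z = -16$ ($z = -9 - 7 = -16$)
$- \frac{202}{V} + \frac{162}{\left(-8 + z\right)^{2}} = - \frac{202}{-30} + \frac{162}{\left(-8 - 16\right)^{2}} = \left(-202\right) \left(- \frac{1}{30}\right) + \frac{162}{\left(-24\right)^{2}} = \frac{101}{15} + \frac{162}{576} = \frac{101}{15} + 162 \cdot \frac{1}{576} = \frac{101}{15} + \frac{9}{32} = \frac{3367}{480}$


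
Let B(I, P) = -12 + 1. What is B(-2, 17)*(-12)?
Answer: 132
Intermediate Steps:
B(I, P) = -11
B(-2, 17)*(-12) = -11*(-12) = 132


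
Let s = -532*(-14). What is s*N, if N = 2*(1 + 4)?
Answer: 74480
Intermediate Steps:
N = 10 (N = 2*5 = 10)
s = 7448
s*N = 7448*10 = 74480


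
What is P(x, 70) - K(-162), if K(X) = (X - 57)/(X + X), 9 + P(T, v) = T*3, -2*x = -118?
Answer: 18071/108 ≈ 167.32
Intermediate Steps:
x = 59 (x = -1/2*(-118) = 59)
P(T, v) = -9 + 3*T (P(T, v) = -9 + T*3 = -9 + 3*T)
K(X) = (-57 + X)/(2*X) (K(X) = (-57 + X)/((2*X)) = (-57 + X)*(1/(2*X)) = (-57 + X)/(2*X))
P(x, 70) - K(-162) = (-9 + 3*59) - (-57 - 162)/(2*(-162)) = (-9 + 177) - (-1)*(-219)/(2*162) = 168 - 1*73/108 = 168 - 73/108 = 18071/108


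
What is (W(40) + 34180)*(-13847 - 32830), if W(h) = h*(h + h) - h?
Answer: -1742919180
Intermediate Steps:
W(h) = -h + 2*h² (W(h) = h*(2*h) - h = 2*h² - h = -h + 2*h²)
(W(40) + 34180)*(-13847 - 32830) = (40*(-1 + 2*40) + 34180)*(-13847 - 32830) = (40*(-1 + 80) + 34180)*(-46677) = (40*79 + 34180)*(-46677) = (3160 + 34180)*(-46677) = 37340*(-46677) = -1742919180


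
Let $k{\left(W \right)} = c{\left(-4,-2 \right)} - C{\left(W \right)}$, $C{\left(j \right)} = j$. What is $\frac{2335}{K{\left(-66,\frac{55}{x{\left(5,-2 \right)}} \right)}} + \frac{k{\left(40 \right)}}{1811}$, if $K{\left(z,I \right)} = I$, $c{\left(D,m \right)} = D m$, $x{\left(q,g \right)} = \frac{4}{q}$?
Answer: $\frac{3381188}{99605} \approx 33.946$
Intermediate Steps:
$k{\left(W \right)} = 8 - W$ ($k{\left(W \right)} = \left(-4\right) \left(-2\right) - W = 8 - W$)
$\frac{2335}{K{\left(-66,\frac{55}{x{\left(5,-2 \right)}} \right)}} + \frac{k{\left(40 \right)}}{1811} = \frac{2335}{55 \frac{1}{4 \cdot \frac{1}{5}}} + \frac{8 - 40}{1811} = \frac{2335}{55 \frac{1}{4 \cdot \frac{1}{5}}} + \left(8 - 40\right) \frac{1}{1811} = \frac{2335}{55 \frac{1}{\frac{4}{5}}} - \frac{32}{1811} = \frac{2335}{55 \cdot \frac{5}{4}} - \frac{32}{1811} = \frac{2335}{\frac{275}{4}} - \frac{32}{1811} = 2335 \cdot \frac{4}{275} - \frac{32}{1811} = \frac{1868}{55} - \frac{32}{1811} = \frac{3381188}{99605}$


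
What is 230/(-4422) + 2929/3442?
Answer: 6080189/7610262 ≈ 0.79895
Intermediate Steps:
230/(-4422) + 2929/3442 = 230*(-1/4422) + 2929*(1/3442) = -115/2211 + 2929/3442 = 6080189/7610262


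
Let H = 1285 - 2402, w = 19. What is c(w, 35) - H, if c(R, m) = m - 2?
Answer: 1150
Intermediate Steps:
c(R, m) = -2 + m
H = -1117
c(w, 35) - H = (-2 + 35) - 1*(-1117) = 33 + 1117 = 1150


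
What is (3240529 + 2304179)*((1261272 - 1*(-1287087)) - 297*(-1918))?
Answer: 17288427267540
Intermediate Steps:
(3240529 + 2304179)*((1261272 - 1*(-1287087)) - 297*(-1918)) = 5544708*((1261272 + 1287087) + 569646) = 5544708*(2548359 + 569646) = 5544708*3118005 = 17288427267540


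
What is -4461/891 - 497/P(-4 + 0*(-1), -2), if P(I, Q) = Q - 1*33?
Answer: 13652/1485 ≈ 9.1933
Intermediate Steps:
P(I, Q) = -33 + Q (P(I, Q) = Q - 33 = -33 + Q)
-4461/891 - 497/P(-4 + 0*(-1), -2) = -4461/891 - 497/(-33 - 2) = -4461*1/891 - 497/(-35) = -1487/297 - 497*(-1/35) = -1487/297 + 71/5 = 13652/1485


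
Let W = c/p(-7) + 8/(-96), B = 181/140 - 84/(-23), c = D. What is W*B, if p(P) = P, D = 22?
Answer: -4315133/270480 ≈ -15.954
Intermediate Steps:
c = 22
B = 15923/3220 (B = 181*(1/140) - 84*(-1/23) = 181/140 + 84/23 = 15923/3220 ≈ 4.9450)
W = -271/84 (W = 22/(-7) + 8/(-96) = 22*(-1/7) + 8*(-1/96) = -22/7 - 1/12 = -271/84 ≈ -3.2262)
W*B = -271/84*15923/3220 = -4315133/270480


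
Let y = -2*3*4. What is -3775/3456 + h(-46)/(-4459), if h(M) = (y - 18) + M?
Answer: -16528597/15410304 ≈ -1.0726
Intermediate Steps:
y = -24 (y = -6*4 = -24)
h(M) = -42 + M (h(M) = (-24 - 18) + M = -42 + M)
-3775/3456 + h(-46)/(-4459) = -3775/3456 + (-42 - 46)/(-4459) = -3775*1/3456 - 88*(-1/4459) = -3775/3456 + 88/4459 = -16528597/15410304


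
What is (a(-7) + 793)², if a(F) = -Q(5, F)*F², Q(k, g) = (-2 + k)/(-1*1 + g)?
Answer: 42133081/64 ≈ 6.5833e+5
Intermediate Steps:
Q(k, g) = (-2 + k)/(-1 + g)
a(F) = -3*F²/(-1 + F) (a(F) = -(-2 + 5)/(-1 + F)*F² = -3/(-1 + F)*F² = -3*F²/(-1 + F))
(a(-7) + 793)² = (-3*(-7)²/(-1 - 7) + 793)² = (-3*49/(-8) + 793)² = (-3*49*(-⅛) + 793)² = (147/8 + 793)² = (6491/8)² = 42133081/64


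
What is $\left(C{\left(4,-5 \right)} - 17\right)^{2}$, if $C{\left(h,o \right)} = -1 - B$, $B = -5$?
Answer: $169$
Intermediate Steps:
$C{\left(h,o \right)} = 4$ ($C{\left(h,o \right)} = -1 - -5 = -1 + 5 = 4$)
$\left(C{\left(4,-5 \right)} - 17\right)^{2} = \left(4 - 17\right)^{2} = \left(-13\right)^{2} = 169$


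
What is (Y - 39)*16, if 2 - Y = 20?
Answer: -912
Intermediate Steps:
Y = -18 (Y = 2 - 1*20 = 2 - 20 = -18)
(Y - 39)*16 = (-18 - 39)*16 = -57*16 = -912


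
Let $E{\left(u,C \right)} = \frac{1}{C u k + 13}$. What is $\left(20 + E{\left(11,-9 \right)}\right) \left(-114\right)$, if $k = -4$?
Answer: $- \frac{932634}{409} \approx -2280.3$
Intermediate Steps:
$E{\left(u,C \right)} = \frac{1}{13 - 4 C u}$ ($E{\left(u,C \right)} = \frac{1}{C u \left(-4\right) + 13} = \frac{1}{- 4 C u + 13} = \frac{1}{13 - 4 C u}$)
$\left(20 + E{\left(11,-9 \right)}\right) \left(-114\right) = \left(20 + \frac{1}{13 - \left(-36\right) 11}\right) \left(-114\right) = \left(20 + \frac{1}{13 + 396}\right) \left(-114\right) = \left(20 + \frac{1}{409}\right) \left(-114\right) = \frac{8181}{409} \left(-114\right) = - \frac{932634}{409}$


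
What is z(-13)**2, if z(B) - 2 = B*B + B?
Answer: 24964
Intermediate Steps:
z(B) = 2 + B + B**2 (z(B) = 2 + (B*B + B) = 2 + (B**2 + B) = 2 + (B + B**2) = 2 + B + B**2)
z(-13)**2 = (2 - 13 + (-13)**2)**2 = (2 - 13 + 169)**2 = 158**2 = 24964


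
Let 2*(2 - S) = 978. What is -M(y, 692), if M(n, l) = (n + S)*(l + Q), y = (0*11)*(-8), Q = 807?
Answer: 730013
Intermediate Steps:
S = -487 (S = 2 - ½*978 = 2 - 489 = -487)
y = 0 (y = 0*(-8) = 0)
M(n, l) = (-487 + n)*(807 + l) (M(n, l) = (n - 487)*(l + 807) = (-487 + n)*(807 + l))
-M(y, 692) = -(-393009 - 487*692 + 807*0 + 692*0) = -(-393009 - 337004 + 0 + 0) = -1*(-730013) = 730013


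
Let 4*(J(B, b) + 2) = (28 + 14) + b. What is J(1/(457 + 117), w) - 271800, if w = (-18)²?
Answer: -543421/2 ≈ -2.7171e+5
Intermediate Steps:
w = 324
J(B, b) = 17/2 + b/4 (J(B, b) = -2 + ((28 + 14) + b)/4 = -2 + (42 + b)/4 = -2 + (21/2 + b/4) = 17/2 + b/4)
J(1/(457 + 117), w) - 271800 = (17/2 + (¼)*324) - 271800 = (17/2 + 81) - 271800 = 179/2 - 271800 = -543421/2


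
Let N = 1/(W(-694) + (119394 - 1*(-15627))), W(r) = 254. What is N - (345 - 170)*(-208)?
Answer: 4924010001/135275 ≈ 36400.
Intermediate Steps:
N = 1/135275 (N = 1/(254 + (119394 - 1*(-15627))) = 1/(254 + (119394 + 15627)) = 1/(254 + 135021) = 1/135275 ≈ 7.3924e-6)
N - (345 - 170)*(-208) = 1/135275 - (345 - 170)*(-208) = 1/135275 - 175*(-208) = 1/135275 - 1*(-36400) = 1/135275 + 36400 = 4924010001/135275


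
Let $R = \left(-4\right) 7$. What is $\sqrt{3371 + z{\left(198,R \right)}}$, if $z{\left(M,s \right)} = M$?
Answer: $\sqrt{3569} \approx 59.741$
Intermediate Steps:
$R = -28$
$\sqrt{3371 + z{\left(198,R \right)}} = \sqrt{3371 + 198} = \sqrt{3569}$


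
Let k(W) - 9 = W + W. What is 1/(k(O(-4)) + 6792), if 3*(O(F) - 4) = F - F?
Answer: 1/6809 ≈ 0.00014686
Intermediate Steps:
O(F) = 4 (O(F) = 4 + (F - F)/3 = 4 + (⅓)*0 = 4 + 0 = 4)
k(W) = 9 + 2*W (k(W) = 9 + (W + W) = 9 + 2*W)
1/(k(O(-4)) + 6792) = 1/((9 + 2*4) + 6792) = 1/((9 + 8) + 6792) = 1/(17 + 6792) = 1/6809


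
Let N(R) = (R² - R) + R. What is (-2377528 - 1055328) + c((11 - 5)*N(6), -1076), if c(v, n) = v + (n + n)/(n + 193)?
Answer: -3031018968/883 ≈ -3.4326e+6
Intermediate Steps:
N(R) = R²
c(v, n) = v + 2*n/(193 + n) (c(v, n) = v + (2*n)/(193 + n) = v + 2*n/(193 + n))
(-2377528 - 1055328) + c((11 - 5)*N(6), -1076) = (-2377528 - 1055328) + (2*(-1076) + 193*((11 - 5)*6²) - 1076*(11 - 5)*6²)/(193 - 1076) = -3432856 + (-2152 + 193*(6*36) - 6456*36)/(-883) = -3432856 - (-2152 + 193*216 - 1076*216)/883 = -3432856 - (-2152 + 41688 - 232416)/883 = -3432856 - 1/883*(-192880) = -3432856 + 192880/883 = -3031018968/883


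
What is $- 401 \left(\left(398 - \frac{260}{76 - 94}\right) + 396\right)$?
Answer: $- \frac{2917676}{9} \approx -3.2419 \cdot 10^{5}$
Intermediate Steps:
$- 401 \left(\left(398 - \frac{260}{76 - 94}\right) + 396\right) = - 401 \left(\left(398 - \frac{260}{-18}\right) + 396\right) = - 401 \left(\left(398 - - \frac{130}{9}\right) + 396\right) = - 401 \left(\left(398 + \frac{130}{9}\right) + 396\right) = - 401 \left(\frac{3712}{9} + 396\right) = \left(-401\right) \frac{7276}{9} = - \frac{2917676}{9}$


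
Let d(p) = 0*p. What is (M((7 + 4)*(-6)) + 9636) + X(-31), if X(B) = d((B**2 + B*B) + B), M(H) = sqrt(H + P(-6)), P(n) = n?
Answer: 9636 + 6*I*sqrt(2) ≈ 9636.0 + 8.4853*I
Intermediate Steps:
d(p) = 0
M(H) = sqrt(-6 + H) (M(H) = sqrt(H - 6) = sqrt(-6 + H))
X(B) = 0
(M((7 + 4)*(-6)) + 9636) + X(-31) = (sqrt(-6 + (7 + 4)*(-6)) + 9636) + 0 = (sqrt(-6 + 11*(-6)) + 9636) + 0 = (sqrt(-6 - 66) + 9636) + 0 = (sqrt(-72) + 9636) + 0 = (6*I*sqrt(2) + 9636) + 0 = (9636 + 6*I*sqrt(2)) + 0 = 9636 + 6*I*sqrt(2)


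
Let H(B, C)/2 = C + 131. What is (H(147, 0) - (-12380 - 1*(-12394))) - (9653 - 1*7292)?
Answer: -2113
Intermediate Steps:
H(B, C) = 262 + 2*C (H(B, C) = 2*(C + 131) = 2*(131 + C) = 262 + 2*C)
(H(147, 0) - (-12380 - 1*(-12394))) - (9653 - 1*7292) = ((262 + 2*0) - (-12380 - 1*(-12394))) - (9653 - 1*7292) = ((262 + 0) - (-12380 + 12394)) - (9653 - 7292) = (262 - 1*14) - 1*2361 = (262 - 14) - 2361 = 248 - 2361 = -2113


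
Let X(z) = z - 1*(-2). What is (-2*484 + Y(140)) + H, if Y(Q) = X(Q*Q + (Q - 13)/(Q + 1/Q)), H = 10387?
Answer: 568858401/19601 ≈ 29022.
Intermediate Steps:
X(z) = 2 + z (X(z) = z + 2 = 2 + z)
Y(Q) = 2 + Q² + (-13 + Q)/(Q + 1/Q) (Y(Q) = 2 + (Q*Q + (Q - 13)/(Q + 1/Q)) = 2 + (Q² + (-13 + Q)/(Q + 1/Q)) = 2 + Q² + (-13 + Q)/(Q + 1/Q))
(-2*484 + Y(140)) + H = (-2*484 + (2 + 140⁴ - 13*140 + 4*140²)/(1 + 140²)) + 10387 = (-968 + (2 + 384160000 - 1820 + 4*19600)/(1 + 19600)) + 10387 = (-968 + (2 + 384160000 - 1820 + 78400)/19601) + 10387 = (-968 + (1/19601)*384236582) + 10387 = (-968 + 384236582/19601) + 10387 = 365262814/19601 + 10387 = 568858401/19601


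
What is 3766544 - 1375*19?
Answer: 3740419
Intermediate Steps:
3766544 - 1375*19 = 3766544 - 26125 = 3740419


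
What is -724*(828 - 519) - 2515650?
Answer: -2739366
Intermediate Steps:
-724*(828 - 519) - 2515650 = -724*309 - 2515650 = -223716 - 2515650 = -2739366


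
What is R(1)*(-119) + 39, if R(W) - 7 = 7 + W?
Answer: -1746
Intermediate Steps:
R(W) = 14 + W (R(W) = 7 + (7 + W) = 14 + W)
R(1)*(-119) + 39 = (14 + 1)*(-119) + 39 = 15*(-119) + 39 = -1785 + 39 = -1746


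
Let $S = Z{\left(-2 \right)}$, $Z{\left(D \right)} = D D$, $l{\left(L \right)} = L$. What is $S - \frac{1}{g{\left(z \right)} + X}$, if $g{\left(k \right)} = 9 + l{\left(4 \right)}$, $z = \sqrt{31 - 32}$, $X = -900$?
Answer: $\frac{3549}{887} \approx 4.0011$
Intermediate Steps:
$Z{\left(D \right)} = D^{2}$
$S = 4$ ($S = \left(-2\right)^{2} = 4$)
$z = i$ ($z = \sqrt{-1} = i \approx 1.0 i$)
$g{\left(k \right)} = 13$ ($g{\left(k \right)} = 9 + 4 = 13$)
$S - \frac{1}{g{\left(z \right)} + X} = 4 - \frac{1}{13 - 900} = 4 - \frac{1}{-887} = 4 - - \frac{1}{887} = 4 + \frac{1}{887} = \frac{3549}{887}$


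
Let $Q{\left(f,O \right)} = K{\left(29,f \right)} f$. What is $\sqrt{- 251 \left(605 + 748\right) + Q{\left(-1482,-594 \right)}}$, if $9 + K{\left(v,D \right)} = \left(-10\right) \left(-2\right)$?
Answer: $3 i \sqrt{39545} \approx 596.58 i$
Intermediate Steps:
$K{\left(v,D \right)} = 11$ ($K{\left(v,D \right)} = -9 - -20 = -9 + 20 = 11$)
$Q{\left(f,O \right)} = 11 f$
$\sqrt{- 251 \left(605 + 748\right) + Q{\left(-1482,-594 \right)}} = \sqrt{- 251 \left(605 + 748\right) + 11 \left(-1482\right)} = \sqrt{\left(-251\right) 1353 - 16302} = \sqrt{-339603 - 16302} = \sqrt{-355905} = 3 i \sqrt{39545}$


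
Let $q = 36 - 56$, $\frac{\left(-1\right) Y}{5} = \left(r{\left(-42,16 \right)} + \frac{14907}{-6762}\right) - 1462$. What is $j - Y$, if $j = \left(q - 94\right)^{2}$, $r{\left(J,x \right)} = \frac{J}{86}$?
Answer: $\frac{549793487}{96922} \approx 5672.5$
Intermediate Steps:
$r{\left(J,x \right)} = \frac{J}{86}$ ($r{\left(J,x \right)} = J \frac{1}{86} = \frac{J}{86}$)
$Y = \frac{709804825}{96922}$ ($Y = - 5 \left(\left(\frac{1}{86} \left(-42\right) + \frac{14907}{-6762}\right) - 1462\right) = - 5 \left(\left(- \frac{21}{43} + 14907 \left(- \frac{1}{6762}\right)\right) - 1462\right) = - 5 \left(\left(- \frac{21}{43} - \frac{4969}{2254}\right) - 1462\right) = - 5 \left(- \frac{261001}{96922} - 1462\right) = \left(-5\right) \left(- \frac{141960965}{96922}\right) = \frac{709804825}{96922} \approx 7323.5$)
$q = -20$ ($q = 36 - 56 = -20$)
$j = 12996$ ($j = \left(-20 - 94\right)^{2} = \left(-114\right)^{2} = 12996$)
$j - Y = 12996 - \frac{709804825}{96922} = \frac{549793487}{96922}$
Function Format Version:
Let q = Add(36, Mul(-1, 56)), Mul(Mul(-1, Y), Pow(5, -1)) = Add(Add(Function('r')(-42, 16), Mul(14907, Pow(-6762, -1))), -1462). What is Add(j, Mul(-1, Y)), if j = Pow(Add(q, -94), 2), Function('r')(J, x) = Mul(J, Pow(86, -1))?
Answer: Rational(549793487, 96922) ≈ 5672.5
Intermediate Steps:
Function('r')(J, x) = Mul(Rational(1, 86), J) (Function('r')(J, x) = Mul(J, Rational(1, 86)) = Mul(Rational(1, 86), J))
Y = Rational(709804825, 96922) (Y = Mul(-5, Add(Add(Mul(Rational(1, 86), -42), Mul(14907, Pow(-6762, -1))), -1462)) = Mul(-5, Add(Add(Rational(-21, 43), Mul(14907, Rational(-1, 6762))), -1462)) = Mul(-5, Add(Add(Rational(-21, 43), Rational(-4969, 2254)), -1462)) = Mul(-5, Add(Rational(-261001, 96922), -1462)) = Mul(-5, Rational(-141960965, 96922)) = Rational(709804825, 96922) ≈ 7323.5)
q = -20 (q = Add(36, -56) = -20)
j = 12996 (j = Pow(Add(-20, -94), 2) = Pow(-114, 2) = 12996)
Add(j, Mul(-1, Y)) = Add(12996, Mul(-1, Rational(709804825, 96922))) = Add(12996, Rational(-709804825, 96922)) = Rational(549793487, 96922)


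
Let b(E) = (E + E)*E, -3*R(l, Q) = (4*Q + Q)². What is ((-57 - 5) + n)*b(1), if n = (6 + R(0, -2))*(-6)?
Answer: 204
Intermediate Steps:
R(l, Q) = -25*Q²/3 (R(l, Q) = -(4*Q + Q)²/3 = -25*Q²/3)
b(E) = 2*E² (b(E) = (2*E)*E = 2*E²)
n = 164 (n = (6 - 25/3*(-2)²)*(-6) = (6 - 25/3*4)*(-6) = (6 - 100/3)*(-6) = -82/3*(-6) = 164)
((-57 - 5) + n)*b(1) = ((-57 - 5) + 164)*(2*1²) = (-62 + 164)*(2*1) = 102*2 = 204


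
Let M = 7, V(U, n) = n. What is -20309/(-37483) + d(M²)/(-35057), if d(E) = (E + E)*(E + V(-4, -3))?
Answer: 542999249/1314041531 ≈ 0.41323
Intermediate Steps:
d(E) = 2*E*(-3 + E) (d(E) = (E + E)*(E - 3) = (2*E)*(-3 + E) = 2*E*(-3 + E))
-20309/(-37483) + d(M²)/(-35057) = -20309/(-37483) + (2*7²*(-3 + 7²))/(-35057) = -20309*(-1/37483) + (2*49*(-3 + 49))*(-1/35057) = 20309/37483 + (2*49*46)*(-1/35057) = 20309/37483 + 4508*(-1/35057) = 20309/37483 - 4508/35057 = 542999249/1314041531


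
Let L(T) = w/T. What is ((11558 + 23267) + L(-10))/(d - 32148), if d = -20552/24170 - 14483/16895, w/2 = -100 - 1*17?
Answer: -1423041906406/1312840219835 ≈ -1.0839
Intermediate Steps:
w = -234 (w = 2*(-100 - 1*17) = 2*(-100 - 17) = 2*(-117) = -234)
d = -13945603/8167043 (d = -20552*1/24170 - 14483*1/16895 = -10276/12085 - 14483/16895 = -13945603/8167043 ≈ -1.7075)
L(T) = -234/T
((11558 + 23267) + L(-10))/(d - 32148) = ((11558 + 23267) - 234/(-10))/(-13945603/8167043 - 32148) = (34825 - 234*(-⅒))/(-262568043967/8167043) = (34825 + 117/5)*(-8167043/262568043967) = (174242/5)*(-8167043/262568043967) = -1423041906406/1312840219835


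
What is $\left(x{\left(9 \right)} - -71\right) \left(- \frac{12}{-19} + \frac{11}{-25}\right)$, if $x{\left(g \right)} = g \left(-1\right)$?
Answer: $\frac{5642}{475} \approx 11.878$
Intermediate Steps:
$x{\left(g \right)} = - g$
$\left(x{\left(9 \right)} - -71\right) \left(- \frac{12}{-19} + \frac{11}{-25}\right) = \left(\left(-1\right) 9 - -71\right) \left(- \frac{12}{-19} + \frac{11}{-25}\right) = \left(-9 + 71\right) \left(\left(-12\right) \left(- \frac{1}{19}\right) + 11 \left(- \frac{1}{25}\right)\right) = 62 \left(\frac{12}{19} - \frac{11}{25}\right) = 62 \cdot \frac{91}{475} = \frac{5642}{475}$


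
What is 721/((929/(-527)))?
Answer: -379967/929 ≈ -409.01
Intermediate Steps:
721/((929/(-527))) = 721/((929*(-1/527))) = 721/(-929/527) = 721*(-527/929) = -379967/929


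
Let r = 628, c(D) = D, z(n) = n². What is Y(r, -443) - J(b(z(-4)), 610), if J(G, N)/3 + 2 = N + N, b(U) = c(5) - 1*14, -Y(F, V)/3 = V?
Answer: -2325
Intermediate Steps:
Y(F, V) = -3*V
b(U) = -9 (b(U) = 5 - 1*14 = 5 - 14 = -9)
J(G, N) = -6 + 6*N (J(G, N) = -6 + 3*(N + N) = -6 + 3*(2*N) = -6 + 6*N)
Y(r, -443) - J(b(z(-4)), 610) = -3*(-443) - (-6 + 6*610) = 1329 - (-6 + 3660) = 1329 - 1*3654 = 1329 - 3654 = -2325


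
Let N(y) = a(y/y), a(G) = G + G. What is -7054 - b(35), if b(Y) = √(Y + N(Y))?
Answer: -7054 - √37 ≈ -7060.1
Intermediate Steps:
a(G) = 2*G
N(y) = 2 (N(y) = 2*(y/y) = 2*1 = 2)
b(Y) = √(2 + Y) (b(Y) = √(Y + 2) = √(2 + Y))
-7054 - b(35) = -7054 - √(2 + 35) = -7054 - √37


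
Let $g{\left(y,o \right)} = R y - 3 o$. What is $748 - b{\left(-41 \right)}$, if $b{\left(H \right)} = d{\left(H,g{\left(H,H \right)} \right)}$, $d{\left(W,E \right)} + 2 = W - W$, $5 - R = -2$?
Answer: $750$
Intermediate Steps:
$R = 7$ ($R = 5 - -2 = 5 + 2 = 7$)
$g{\left(y,o \right)} = - 3 o + 7 y$ ($g{\left(y,o \right)} = 7 y - 3 o = - 3 o + 7 y$)
$d{\left(W,E \right)} = -2$ ($d{\left(W,E \right)} = -2 + \left(W - W\right) = -2 + 0 = -2$)
$b{\left(H \right)} = -2$
$748 - b{\left(-41 \right)} = 748 - -2 = 748 + 2 = 750$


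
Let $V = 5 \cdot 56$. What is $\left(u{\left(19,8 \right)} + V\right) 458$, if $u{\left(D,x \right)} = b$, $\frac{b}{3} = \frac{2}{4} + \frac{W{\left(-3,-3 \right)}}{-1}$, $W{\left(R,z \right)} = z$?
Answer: $133049$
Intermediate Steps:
$V = 280$
$b = \frac{21}{2}$ ($b = 3 \left(\frac{2}{4} - \frac{3}{-1}\right) = 3 \left(2 \cdot \frac{1}{4} - -3\right) = 3 \left(\frac{1}{2} + 3\right) = 3 \cdot \frac{7}{2} = \frac{21}{2} \approx 10.5$)
$u{\left(D,x \right)} = \frac{21}{2}$
$\left(u{\left(19,8 \right)} + V\right) 458 = \left(\frac{21}{2} + 280\right) 458 = \frac{581}{2} \cdot 458 = 133049$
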